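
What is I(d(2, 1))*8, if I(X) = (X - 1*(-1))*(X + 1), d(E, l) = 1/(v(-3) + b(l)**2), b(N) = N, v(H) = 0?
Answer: 32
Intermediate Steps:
d(E, l) = l**(-2) (d(E, l) = 1/(0 + l**2) = 1/(l**2) = l**(-2))
I(X) = (1 + X)**2 (I(X) = (X + 1)*(1 + X) = (1 + X)*(1 + X) = (1 + X)**2)
I(d(2, 1))*8 = (1 + 1**(-2))**2*8 = (1 + 1)**2*8 = 2**2*8 = 4*8 = 32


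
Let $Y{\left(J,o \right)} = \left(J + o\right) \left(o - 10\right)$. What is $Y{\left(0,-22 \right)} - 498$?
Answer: $206$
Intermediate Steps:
$Y{\left(J,o \right)} = \left(-10 + o\right) \left(J + o\right)$ ($Y{\left(J,o \right)} = \left(J + o\right) \left(-10 + o\right) = \left(-10 + o\right) \left(J + o\right)$)
$Y{\left(0,-22 \right)} - 498 = \left(\left(-22\right)^{2} - 0 - -220 + 0 \left(-22\right)\right) - 498 = \left(484 + 0 + 220 + 0\right) - 498 = 704 - 498 = 206$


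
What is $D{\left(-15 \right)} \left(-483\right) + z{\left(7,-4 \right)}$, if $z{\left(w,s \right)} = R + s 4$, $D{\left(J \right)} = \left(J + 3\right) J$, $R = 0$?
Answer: $-86956$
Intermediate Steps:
$D{\left(J \right)} = J \left(3 + J\right)$ ($D{\left(J \right)} = \left(3 + J\right) J = J \left(3 + J\right)$)
$z{\left(w,s \right)} = 4 s$ ($z{\left(w,s \right)} = 0 + s 4 = 0 + 4 s = 4 s$)
$D{\left(-15 \right)} \left(-483\right) + z{\left(7,-4 \right)} = - 15 \left(3 - 15\right) \left(-483\right) + 4 \left(-4\right) = \left(-15\right) \left(-12\right) \left(-483\right) - 16 = 180 \left(-483\right) - 16 = -86940 - 16 = -86956$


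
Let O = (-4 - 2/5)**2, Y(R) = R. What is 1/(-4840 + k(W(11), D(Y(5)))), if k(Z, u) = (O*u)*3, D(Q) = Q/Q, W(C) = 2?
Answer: -25/119548 ≈ -0.00020912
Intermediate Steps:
O = 484/25 (O = (-4 - 2*1/5)**2 = (-4 - 2/5)**2 = (-22/5)**2 = 484/25 ≈ 19.360)
D(Q) = 1
k(Z, u) = 1452*u/25 (k(Z, u) = (484*u/25)*3 = 1452*u/25)
1/(-4840 + k(W(11), D(Y(5)))) = 1/(-4840 + (1452/25)*1) = 1/(-4840 + 1452/25) = 1/(-119548/25) = -25/119548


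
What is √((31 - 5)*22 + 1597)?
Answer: 3*√241 ≈ 46.573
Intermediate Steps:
√((31 - 5)*22 + 1597) = √(26*22 + 1597) = √(572 + 1597) = √2169 = 3*√241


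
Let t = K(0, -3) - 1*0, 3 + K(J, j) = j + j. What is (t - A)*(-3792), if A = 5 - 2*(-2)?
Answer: 68256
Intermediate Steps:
K(J, j) = -3 + 2*j (K(J, j) = -3 + (j + j) = -3 + 2*j)
A = 9 (A = 5 + 4 = 9)
t = -9 (t = (-3 + 2*(-3)) - 1*0 = (-3 - 6) + 0 = -9 + 0 = -9)
(t - A)*(-3792) = (-9 - 1*9)*(-3792) = (-9 - 9)*(-3792) = -18*(-3792) = 68256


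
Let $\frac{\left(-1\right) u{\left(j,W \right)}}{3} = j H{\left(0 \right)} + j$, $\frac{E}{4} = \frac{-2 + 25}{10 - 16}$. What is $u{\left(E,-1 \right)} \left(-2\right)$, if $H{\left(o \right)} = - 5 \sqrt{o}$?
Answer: $-92$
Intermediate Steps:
$E = - \frac{46}{3}$ ($E = 4 \frac{-2 + 25}{10 - 16} = 4 \frac{23}{-6} = 4 \cdot 23 \left(- \frac{1}{6}\right) = 4 \left(- \frac{23}{6}\right) = - \frac{46}{3} \approx -15.333$)
$u{\left(j,W \right)} = - 3 j$ ($u{\left(j,W \right)} = - 3 \left(j \left(- 5 \sqrt{0}\right) + j\right) = - 3 \left(j \left(\left(-5\right) 0\right) + j\right) = - 3 \left(j 0 + j\right) = - 3 \left(0 + j\right) = - 3 j$)
$u{\left(E,-1 \right)} \left(-2\right) = \left(-3\right) \left(- \frac{46}{3}\right) \left(-2\right) = 46 \left(-2\right) = -92$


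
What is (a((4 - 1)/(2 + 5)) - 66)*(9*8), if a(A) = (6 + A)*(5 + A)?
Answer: -109728/49 ≈ -2239.3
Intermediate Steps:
a(A) = (5 + A)*(6 + A)
(a((4 - 1)/(2 + 5)) - 66)*(9*8) = ((30 + ((4 - 1)/(2 + 5))² + 11*((4 - 1)/(2 + 5))) - 66)*(9*8) = ((30 + (3/7)² + 11*(3/7)) - 66)*72 = ((30 + 9/49 + 33/7) - 66)*72 = (1710/49 - 66)*72 = -1524/49*72 = -109728/49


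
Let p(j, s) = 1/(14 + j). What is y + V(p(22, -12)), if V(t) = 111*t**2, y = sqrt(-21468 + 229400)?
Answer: 37/432 + 2*sqrt(51983) ≈ 456.08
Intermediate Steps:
y = 2*sqrt(51983) (y = sqrt(207932) = 2*sqrt(51983) ≈ 456.00)
y + V(p(22, -12)) = 2*sqrt(51983) + 111*(1/(14 + 22))**2 = 2*sqrt(51983) + 111*(1/36)**2 = 2*sqrt(51983) + 111*(1/1296) = 2*sqrt(51983) + 37/432 = 37/432 + 2*sqrt(51983)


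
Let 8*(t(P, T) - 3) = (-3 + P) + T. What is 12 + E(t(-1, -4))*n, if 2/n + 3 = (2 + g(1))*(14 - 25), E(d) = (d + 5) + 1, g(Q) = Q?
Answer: 104/9 ≈ 11.556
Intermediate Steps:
t(P, T) = 21/8 + P/8 + T/8 (t(P, T) = 3 + ((-3 + P) + T)/8 = 3 + (-3 + P + T)/8 = 3 + (-3/8 + P/8 + T/8) = 21/8 + P/8 + T/8)
E(d) = 6 + d (E(d) = (5 + d) + 1 = 6 + d)
n = -1/18 (n = 2/(-3 + (2 + 1)*(14 - 25)) = 2/(-3 + 3*(-11)) = 2/(-3 - 33) = 2/(-36) = 2*(-1/36) = -1/18 ≈ -0.055556)
12 + E(t(-1, -4))*n = 12 + (6 + (21/8 + (⅛)*(-1) + (⅛)*(-4)))*(-1/18) = 12 + (6 + (21/8 - ⅛ - ½))*(-1/18) = 12 + (6 + 2)*(-1/18) = 12 + 8*(-1/18) = 12 - 4/9 = 104/9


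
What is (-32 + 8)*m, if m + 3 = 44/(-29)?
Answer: 3144/29 ≈ 108.41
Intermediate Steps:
m = -131/29 (m = -3 + 44/(-29) = -3 + 44*(-1/29) = -3 - 44/29 = -131/29 ≈ -4.5172)
(-32 + 8)*m = (-32 + 8)*(-131/29) = -24*(-131/29) = 3144/29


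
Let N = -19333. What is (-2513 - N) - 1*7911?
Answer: 8909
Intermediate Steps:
(-2513 - N) - 1*7911 = (-2513 - 1*(-19333)) - 1*7911 = (-2513 + 19333) - 7911 = 16820 - 7911 = 8909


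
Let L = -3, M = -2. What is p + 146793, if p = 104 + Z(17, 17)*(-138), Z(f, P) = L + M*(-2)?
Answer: 146759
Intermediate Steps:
Z(f, P) = 1 (Z(f, P) = -3 - 2*(-2) = -3 + 4 = 1)
p = -34 (p = 104 + 1*(-138) = 104 - 138 = -34)
p + 146793 = -34 + 146793 = 146759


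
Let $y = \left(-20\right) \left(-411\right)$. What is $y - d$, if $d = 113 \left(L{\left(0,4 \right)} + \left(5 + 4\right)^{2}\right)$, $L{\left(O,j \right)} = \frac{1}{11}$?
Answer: $- \frac{10376}{11} \approx -943.27$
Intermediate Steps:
$y = 8220$
$L{\left(O,j \right)} = \frac{1}{11}$
$d = \frac{100796}{11}$ ($d = 113 \left(\frac{1}{11} + \left(5 + 4\right)^{2}\right) = 113 \left(\frac{1}{11} + 9^{2}\right) = 113 \left(\frac{1}{11} + 81\right) = 113 \cdot \frac{892}{11} = \frac{100796}{11} \approx 9163.3$)
$y - d = 8220 - \frac{100796}{11} = - \frac{10376}{11}$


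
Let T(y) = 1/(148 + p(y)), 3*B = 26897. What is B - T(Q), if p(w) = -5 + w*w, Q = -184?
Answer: 101607900/11333 ≈ 8965.7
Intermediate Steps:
B = 26897/3 (B = (⅓)*26897 = 26897/3 ≈ 8965.7)
p(w) = -5 + w²
T(y) = 1/(143 + y²) (T(y) = 1/(148 + (-5 + y²)) = 1/(143 + y²))
B - T(Q) = 26897/3 - 1/(143 + (-184)²) = 26897/3 - 1/(143 + 33856) = 26897/3 - 1/33999 = 101607900/11333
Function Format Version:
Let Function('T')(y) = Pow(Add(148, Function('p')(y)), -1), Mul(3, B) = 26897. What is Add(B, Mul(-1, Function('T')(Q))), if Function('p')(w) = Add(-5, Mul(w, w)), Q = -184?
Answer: Rational(101607900, 11333) ≈ 8965.7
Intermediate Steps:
B = Rational(26897, 3) (B = Mul(Rational(1, 3), 26897) = Rational(26897, 3) ≈ 8965.7)
Function('p')(w) = Add(-5, Pow(w, 2))
Function('T')(y) = Pow(Add(143, Pow(y, 2)), -1) (Function('T')(y) = Pow(Add(148, Add(-5, Pow(y, 2))), -1) = Pow(Add(143, Pow(y, 2)), -1))
Add(B, Mul(-1, Function('T')(Q))) = Add(Rational(26897, 3), Mul(-1, Pow(Add(143, Pow(-184, 2)), -1))) = Add(Rational(26897, 3), Mul(-1, Pow(Add(143, 33856), -1))) = Add(Rational(26897, 3), Mul(-1, Pow(33999, -1))) = Add(Rational(26897, 3), Mul(-1, Rational(1, 33999))) = Add(Rational(26897, 3), Rational(-1, 33999)) = Rational(101607900, 11333)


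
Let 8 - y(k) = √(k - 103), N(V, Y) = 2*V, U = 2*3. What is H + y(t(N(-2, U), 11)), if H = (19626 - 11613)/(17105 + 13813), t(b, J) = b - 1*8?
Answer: 85119/10306 - I*√115 ≈ 8.2592 - 10.724*I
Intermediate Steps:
U = 6
t(b, J) = -8 + b (t(b, J) = b - 8 = -8 + b)
y(k) = 8 - √(-103 + k) (y(k) = 8 - √(k - 103) = 8 - √(-103 + k))
H = 2671/10306 (H = 8013/30918 = 8013*(1/30918) = 2671/10306 ≈ 0.25917)
H + y(t(N(-2, U), 11)) = 2671/10306 + (8 - √(-103 + (-8 + 2*(-2)))) = 2671/10306 + (8 - √(-103 + (-8 - 4))) = 2671/10306 + (8 - √(-103 - 12)) = 2671/10306 + (8 - √(-115)) = 2671/10306 + (8 - I*√115) = 85119/10306 - I*√115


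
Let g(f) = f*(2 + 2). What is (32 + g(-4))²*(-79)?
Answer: -20224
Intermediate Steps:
g(f) = 4*f (g(f) = f*4 = 4*f)
(32 + g(-4))²*(-79) = (32 + 4*(-4))²*(-79) = (32 - 16)²*(-79) = 16²*(-79) = 256*(-79) = -20224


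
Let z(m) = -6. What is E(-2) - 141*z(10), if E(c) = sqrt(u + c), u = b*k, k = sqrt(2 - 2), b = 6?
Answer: 846 + I*sqrt(2) ≈ 846.0 + 1.4142*I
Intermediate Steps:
k = 0 (k = sqrt(0) = 0)
u = 0 (u = 6*0 = 0)
E(c) = sqrt(c) (E(c) = sqrt(0 + c) = sqrt(c))
E(-2) - 141*z(10) = sqrt(-2) - 141*(-6) = I*sqrt(2) + 846 = 846 + I*sqrt(2)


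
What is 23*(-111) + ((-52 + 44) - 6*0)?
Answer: -2561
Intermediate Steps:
23*(-111) + ((-52 + 44) - 6*0) = -2553 + (-8 + 0) = -2553 - 8 = -2561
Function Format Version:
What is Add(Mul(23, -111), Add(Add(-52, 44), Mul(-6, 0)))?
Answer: -2561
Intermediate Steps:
Add(Mul(23, -111), Add(Add(-52, 44), Mul(-6, 0))) = Add(-2553, Add(-8, 0)) = Add(-2553, -8) = -2561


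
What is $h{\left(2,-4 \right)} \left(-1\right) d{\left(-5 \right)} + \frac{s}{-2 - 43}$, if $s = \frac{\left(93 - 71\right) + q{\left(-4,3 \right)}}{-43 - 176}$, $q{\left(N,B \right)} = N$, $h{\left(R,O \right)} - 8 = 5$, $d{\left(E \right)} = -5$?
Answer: $\frac{71177}{1095} \approx 65.002$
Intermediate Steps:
$h{\left(R,O \right)} = 13$ ($h{\left(R,O \right)} = 8 + 5 = 13$)
$s = - \frac{6}{73}$ ($s = \frac{\left(93 - 71\right) - 4}{-43 - 176} = \frac{22 - 4}{-219} = 18 \left(- \frac{1}{219}\right) = - \frac{6}{73} \approx -0.082192$)
$h{\left(2,-4 \right)} \left(-1\right) d{\left(-5 \right)} + \frac{s}{-2 - 43} = 13 \left(-1\right) \left(-5\right) + \frac{1}{-2 - 43} \left(- \frac{6}{73}\right) = \left(-13\right) \left(-5\right) + \frac{1}{-45} \left(- \frac{6}{73}\right) = 65 - - \frac{2}{1095} = 65 + \frac{2}{1095} = \frac{71177}{1095}$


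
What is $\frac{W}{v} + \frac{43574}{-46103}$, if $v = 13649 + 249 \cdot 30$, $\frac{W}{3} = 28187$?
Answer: $\frac{2978276477}{973649257} \approx 3.0589$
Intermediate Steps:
$W = 84561$ ($W = 3 \cdot 28187 = 84561$)
$v = 21119$ ($v = 13649 + 7470 = 21119$)
$\frac{W}{v} + \frac{43574}{-46103} = \frac{84561}{21119} + \frac{43574}{-46103} = 84561 \cdot \frac{1}{21119} + 43574 \left(- \frac{1}{46103}\right) = \frac{84561}{21119} - \frac{43574}{46103} = \frac{2978276477}{973649257}$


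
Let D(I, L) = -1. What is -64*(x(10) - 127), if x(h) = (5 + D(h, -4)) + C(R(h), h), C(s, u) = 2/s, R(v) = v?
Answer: 39296/5 ≈ 7859.2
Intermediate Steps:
x(h) = 4 + 2/h (x(h) = (5 - 1) + 2/h = 4 + 2/h)
-64*(x(10) - 127) = -64*((4 + 2/10) - 127) = -64*((4 + 2*(1/10)) - 127) = -64*((4 + 1/5) - 127) = -64*(21/5 - 127) = -64*(-614/5) = 39296/5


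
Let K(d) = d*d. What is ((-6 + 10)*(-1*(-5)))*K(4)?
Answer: 320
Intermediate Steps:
K(d) = d**2
((-6 + 10)*(-1*(-5)))*K(4) = ((-6 + 10)*(-1*(-5)))*4**2 = (4*5)*16 = 20*16 = 320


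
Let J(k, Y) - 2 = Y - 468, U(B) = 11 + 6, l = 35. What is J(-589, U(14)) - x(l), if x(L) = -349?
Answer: -100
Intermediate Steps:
U(B) = 17
J(k, Y) = -466 + Y (J(k, Y) = 2 + (Y - 468) = 2 + (-468 + Y) = -466 + Y)
J(-589, U(14)) - x(l) = (-466 + 17) - 1*(-349) = -449 + 349 = -100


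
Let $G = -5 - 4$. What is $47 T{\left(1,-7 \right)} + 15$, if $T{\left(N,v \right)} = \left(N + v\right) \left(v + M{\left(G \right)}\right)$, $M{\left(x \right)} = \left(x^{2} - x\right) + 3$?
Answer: $-24237$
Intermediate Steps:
$G = -9$ ($G = -5 - 4 = -9$)
$M{\left(x \right)} = 3 + x^{2} - x$
$T{\left(N,v \right)} = \left(93 + v\right) \left(N + v\right)$ ($T{\left(N,v \right)} = \left(N + v\right) \left(v + \left(3 + \left(-9\right)^{2} - -9\right)\right) = \left(N + v\right) \left(v + \left(3 + 81 + 9\right)\right) = \left(N + v\right) \left(v + 93\right) = \left(N + v\right) \left(93 + v\right) = \left(93 + v\right) \left(N + v\right)$)
$47 T{\left(1,-7 \right)} + 15 = 47 \left(\left(-7\right)^{2} + 93 \cdot 1 + 93 \left(-7\right) + 1 \left(-7\right)\right) + 15 = 47 \left(49 + 93 - 651 - 7\right) + 15 = 47 \left(-516\right) + 15 = -24252 + 15 = -24237$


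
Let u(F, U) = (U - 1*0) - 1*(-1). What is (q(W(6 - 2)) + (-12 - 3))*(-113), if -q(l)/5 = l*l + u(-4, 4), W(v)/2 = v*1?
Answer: 40680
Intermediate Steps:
u(F, U) = 1 + U (u(F, U) = (U + 0) + 1 = U + 1 = 1 + U)
W(v) = 2*v (W(v) = 2*(v*1) = 2*v)
q(l) = -25 - 5*l**2 (q(l) = -5*(l*l + (1 + 4)) = -5*(l**2 + 5) = -5*(5 + l**2) = -25 - 5*l**2)
(q(W(6 - 2)) + (-12 - 3))*(-113) = ((-25 - 5*4*(6 - 2)**2) + (-12 - 3))*(-113) = ((-25 - 5*(2*4)**2) - 15)*(-113) = ((-25 - 5*8**2) - 15)*(-113) = ((-25 - 5*64) - 15)*(-113) = ((-25 - 320) - 15)*(-113) = (-345 - 15)*(-113) = -360*(-113) = 40680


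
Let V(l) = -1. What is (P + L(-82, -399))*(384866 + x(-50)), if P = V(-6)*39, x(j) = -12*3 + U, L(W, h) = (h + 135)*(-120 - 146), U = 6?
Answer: 27009714660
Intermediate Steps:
L(W, h) = -35910 - 266*h (L(W, h) = (135 + h)*(-266) = -35910 - 266*h)
x(j) = -30 (x(j) = -12*3 + 6 = -36 + 6 = -30)
P = -39 (P = -1*39 = -39)
(P + L(-82, -399))*(384866 + x(-50)) = (-39 + (-35910 - 266*(-399)))*(384866 - 30) = (-39 + (-35910 + 106134))*384836 = (-39 + 70224)*384836 = 70185*384836 = 27009714660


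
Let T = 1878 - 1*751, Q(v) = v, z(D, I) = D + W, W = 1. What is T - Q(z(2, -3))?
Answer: 1124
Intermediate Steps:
z(D, I) = 1 + D (z(D, I) = D + 1 = 1 + D)
T = 1127 (T = 1878 - 751 = 1127)
T - Q(z(2, -3)) = 1127 - (1 + 2) = 1127 - 1*3 = 1127 - 3 = 1124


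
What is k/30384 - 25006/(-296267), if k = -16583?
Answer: -4153213357/9001776528 ≈ -0.46138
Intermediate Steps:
k/30384 - 25006/(-296267) = -16583/30384 - 25006/(-296267) = -16583*1/30384 - 25006*(-1/296267) = -16583/30384 + 25006/296267 = -4153213357/9001776528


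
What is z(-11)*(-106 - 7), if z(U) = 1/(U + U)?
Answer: 113/22 ≈ 5.1364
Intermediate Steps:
z(U) = 1/(2*U)
z(-11)*(-106 - 7) = ((½)/(-11))*(-106 - 7) = ((½)*(-1/11))*(-113) = -1/22*(-113) = 113/22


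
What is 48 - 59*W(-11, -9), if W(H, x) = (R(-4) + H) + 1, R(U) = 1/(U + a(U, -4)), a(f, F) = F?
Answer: 5163/8 ≈ 645.38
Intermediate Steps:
R(U) = 1/(-4 + U) (R(U) = 1/(U - 4) = 1/(-4 + U))
W(H, x) = 7/8 + H (W(H, x) = (1/(-4 - 4) + H) + 1 = (1/(-8) + H) + 1 = (-⅛ + H) + 1 = 7/8 + H)
48 - 59*W(-11, -9) = 48 - 59*(7/8 - 11) = 48 - 59*(-81/8) = 48 + 4779/8 = 5163/8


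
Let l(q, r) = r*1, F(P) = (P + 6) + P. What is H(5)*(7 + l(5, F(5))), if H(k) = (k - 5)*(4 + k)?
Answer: 0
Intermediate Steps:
F(P) = 6 + 2*P (F(P) = (6 + P) + P = 6 + 2*P)
l(q, r) = r
H(k) = (-5 + k)*(4 + k)
H(5)*(7 + l(5, F(5))) = (-20 + 5² - 1*5)*(7 + (6 + 2*5)) = (-20 + 25 - 5)*(7 + (6 + 10)) = 0*(7 + 16) = 0*23 = 0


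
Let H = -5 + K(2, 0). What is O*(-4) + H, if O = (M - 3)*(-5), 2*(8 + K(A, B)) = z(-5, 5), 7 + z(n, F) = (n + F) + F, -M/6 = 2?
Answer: -314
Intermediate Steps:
M = -12 (M = -6*2 = -12)
z(n, F) = -7 + n + 2*F (z(n, F) = -7 + ((n + F) + F) = -7 + ((F + n) + F) = -7 + (n + 2*F) = -7 + n + 2*F)
K(A, B) = -9 (K(A, B) = -8 + (-7 - 5 + 2*5)/2 = -8 + (-7 - 5 + 10)/2 = -8 + (½)*(-2) = -8 - 1 = -9)
H = -14 (H = -5 - 9 = -14)
O = 75 (O = (-12 - 3)*(-5) = -15*(-5) = 75)
O*(-4) + H = 75*(-4) - 14 = -300 - 14 = -314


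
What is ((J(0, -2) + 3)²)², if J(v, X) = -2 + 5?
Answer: 1296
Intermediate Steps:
J(v, X) = 3
((J(0, -2) + 3)²)² = ((3 + 3)²)² = (6²)² = 36² = 1296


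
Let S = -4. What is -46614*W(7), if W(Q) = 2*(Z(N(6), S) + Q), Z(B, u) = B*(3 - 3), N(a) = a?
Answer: -652596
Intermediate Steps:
Z(B, u) = 0 (Z(B, u) = B*0 = 0)
W(Q) = 2*Q (W(Q) = 2*(0 + Q) = 2*Q)
-46614*W(7) = -93228*7 = -46614*14 = -652596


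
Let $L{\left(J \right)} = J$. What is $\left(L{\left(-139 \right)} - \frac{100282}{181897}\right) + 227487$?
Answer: $\frac{41353818874}{181897} \approx 2.2735 \cdot 10^{5}$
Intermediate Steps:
$\left(L{\left(-139 \right)} - \frac{100282}{181897}\right) + 227487 = \left(-139 - \frac{100282}{181897}\right) + 227487 = - \frac{25383965}{181897} + 227487 = \frac{41353818874}{181897}$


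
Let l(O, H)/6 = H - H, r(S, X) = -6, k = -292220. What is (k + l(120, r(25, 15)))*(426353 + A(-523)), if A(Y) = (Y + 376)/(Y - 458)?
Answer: -40740576005600/327 ≈ -1.2459e+11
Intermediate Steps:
l(O, H) = 0 (l(O, H) = 6*(H - H) = 6*0 = 0)
A(Y) = (376 + Y)/(-458 + Y)
(k + l(120, r(25, 15)))*(426353 + A(-523)) = (-292220 + 0)*(426353 + (376 - 523)/(-458 - 523)) = -292220*(426353 - 147/(-981)) = -292220*(426353 - 1/981*(-147)) = -292220*(426353 + 49/327) = -292220*139417480/327 = -40740576005600/327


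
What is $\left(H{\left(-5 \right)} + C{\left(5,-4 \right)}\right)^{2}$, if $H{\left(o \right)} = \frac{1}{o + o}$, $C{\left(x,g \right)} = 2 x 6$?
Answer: $\frac{358801}{100} \approx 3588.0$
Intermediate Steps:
$C{\left(x,g \right)} = 12 x$
$H{\left(o \right)} = \frac{1}{2 o}$
$\left(H{\left(-5 \right)} + C{\left(5,-4 \right)}\right)^{2} = \left(\frac{1}{2 \left(-5\right)} + 12 \cdot 5\right)^{2} = \left(\frac{1}{2} \left(- \frac{1}{5}\right) + 60\right)^{2} = \left(- \frac{1}{10} + 60\right)^{2} = \left(\frac{599}{10}\right)^{2} = \frac{358801}{100}$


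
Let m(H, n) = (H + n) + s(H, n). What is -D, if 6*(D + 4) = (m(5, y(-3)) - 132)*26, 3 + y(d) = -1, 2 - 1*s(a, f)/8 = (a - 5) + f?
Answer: 1091/3 ≈ 363.67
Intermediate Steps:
s(a, f) = 56 - 8*a - 8*f (s(a, f) = 16 - 8*((a - 5) + f) = 16 - 8*((-5 + a) + f) = 16 - 8*(-5 + a + f) = 16 + (40 - 8*a - 8*f) = 56 - 8*a - 8*f)
y(d) = -4 (y(d) = -3 - 1 = -4)
m(H, n) = 56 - 7*H - 7*n (m(H, n) = (H + n) + (56 - 8*H - 8*n) = 56 - 7*H - 7*n)
D = -1091/3 (D = -4 + (((56 - 7*5 - 7*(-4)) - 132)*26)/6 = -4 + (((56 - 35 + 28) - 132)*26)/6 = -4 + ((49 - 132)*26)/6 = -4 + (-83*26)/6 = -4 + (⅙)*(-2158) = -4 - 1079/3 = -1091/3 ≈ -363.67)
-D = -1*(-1091/3) = 1091/3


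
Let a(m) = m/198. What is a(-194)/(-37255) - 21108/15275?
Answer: -15569998757/11267588475 ≈ -1.3818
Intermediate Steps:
a(m) = m/198 (a(m) = m*(1/198) = m/198)
a(-194)/(-37255) - 21108/15275 = ((1/198)*(-194))/(-37255) - 21108/15275 = -97/99*(-1/37255) - 21108*1/15275 = 97/3688245 - 21108/15275 = -15569998757/11267588475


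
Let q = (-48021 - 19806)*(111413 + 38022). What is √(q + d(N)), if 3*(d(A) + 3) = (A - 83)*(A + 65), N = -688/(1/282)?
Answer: √21715535715/3 ≈ 49121.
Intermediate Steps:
N = -194016 (N = -688/1/282 = -688*282 = -194016)
d(A) = -3 + (-83 + A)*(65 + A)/3 (d(A) = -3 + ((A - 83)*(A + 65))/3 = -3 + ((-83 + A)*(65 + A))/3 = -3 + (-83 + A)*(65 + A)/3)
q = -10135727745 (q = -67827*149435 = -10135727745)
√(q + d(N)) = √(-10135727745 + (-5404/3 - 6*(-194016) + (⅓)*(-194016)²)) = √(-10135727745 + (-5404/3 + 1164096 + (⅓)*37642208256)) = √(-10135727745 + (-5404/3 + 1164096 + 12547402752)) = √(-10135727745 + 37645695140/3) = √(7238511905/3) = √21715535715/3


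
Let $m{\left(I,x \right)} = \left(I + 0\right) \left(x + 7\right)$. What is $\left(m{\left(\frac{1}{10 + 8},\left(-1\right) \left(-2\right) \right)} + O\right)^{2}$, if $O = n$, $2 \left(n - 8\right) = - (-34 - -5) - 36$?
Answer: $25$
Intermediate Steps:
$m{\left(I,x \right)} = I \left(7 + x\right)$
$n = \frac{9}{2}$ ($n = 8 + \frac{- (-34 - -5) - 36}{2} = 8 + \frac{- (-34 + 5) - 36}{2} = 8 + \frac{\left(-1\right) \left(-29\right) - 36}{2} = 8 + \frac{29 - 36}{2} = 8 + \frac{1}{2} \left(-7\right) = 8 - \frac{7}{2} = \frac{9}{2} \approx 4.5$)
$O = \frac{9}{2} \approx 4.5$
$\left(m{\left(\frac{1}{10 + 8},\left(-1\right) \left(-2\right) \right)} + O\right)^{2} = \left(\frac{7 - -2}{10 + 8} + \frac{9}{2}\right)^{2} = \left(\frac{7 + 2}{18} + \frac{9}{2}\right)^{2} = \left(\frac{1}{18} \cdot 9 + \frac{9}{2}\right)^{2} = \left(\frac{1}{2} + \frac{9}{2}\right)^{2} = 5^{2} = 25$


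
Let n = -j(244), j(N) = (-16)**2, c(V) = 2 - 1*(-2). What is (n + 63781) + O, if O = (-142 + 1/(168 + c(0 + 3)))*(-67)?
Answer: 12562641/172 ≈ 73039.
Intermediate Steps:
c(V) = 4 (c(V) = 2 + 2 = 4)
O = 1636341/172 (O = (-142 + 1/(168 + 4))*(-67) = (-142 + 1/172)*(-67) = -24423/172*(-67) = 1636341/172 ≈ 9513.6)
j(N) = 256
n = -256 (n = -1*256 = -256)
(n + 63781) + O = (-256 + 63781) + 1636341/172 = 63525 + 1636341/172 = 12562641/172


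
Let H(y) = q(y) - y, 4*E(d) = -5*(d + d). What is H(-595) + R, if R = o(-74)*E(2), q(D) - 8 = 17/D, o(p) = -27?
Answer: 25829/35 ≈ 737.97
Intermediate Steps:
E(d) = -5*d/2 (E(d) = (-5*(d + d))/4 = (-10*d)/4 = -5*d/2)
q(D) = 8 + 17/D
R = 135 (R = -(-135)*2/2 = -27*(-5) = 135)
H(y) = 8 - y + 17/y (H(y) = (8 + 17/y) - y = 8 - y + 17/y)
H(-595) + R = (8 - 1*(-595) + 17/(-595)) + 135 = (8 + 595 + 17*(-1/595)) + 135 = (8 + 595 - 1/35) + 135 = 21104/35 + 135 = 25829/35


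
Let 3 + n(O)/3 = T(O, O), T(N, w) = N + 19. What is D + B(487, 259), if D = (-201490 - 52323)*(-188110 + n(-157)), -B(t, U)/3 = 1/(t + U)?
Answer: 35697686241431/746 ≈ 4.7852e+10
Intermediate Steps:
T(N, w) = 19 + N
n(O) = 48 + 3*O (n(O) = -9 + 3*(19 + O) = -9 + (57 + 3*O) = 48 + 3*O)
B(t, U) = -3/(U + t) (B(t, U) = -3/(t + U) = -3/(U + t))
D = 47852126329 (D = (-201490 - 52323)*(-188110 + (48 + 3*(-157))) = -253813*(-188110 + (48 - 471)) = -253813*(-188110 - 423) = -253813*(-188533) = 47852126329)
D + B(487, 259) = 47852126329 - 3/(259 + 487) = 47852126329 - 3/746 = 35697686241431/746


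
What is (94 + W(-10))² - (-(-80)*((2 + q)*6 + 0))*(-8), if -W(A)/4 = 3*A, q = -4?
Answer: 38116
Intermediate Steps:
W(A) = -12*A
(94 + W(-10))² - (-(-80)*((2 + q)*6 + 0))*(-8) = (94 - 12*(-10))² - (-(-80)*((2 - 4)*6 + 0))*(-8) = (94 + 120)² - (-(-80)*(-2*6 + 0))*(-8) = 214² - (-(-80)*(-12 + 0))*(-8) = 45796 - (-(-80)*(-12))*(-8) = 45796 - (-20*48)*(-8) = 45796 - (-960)*(-8) = 45796 - 1*7680 = 45796 - 7680 = 38116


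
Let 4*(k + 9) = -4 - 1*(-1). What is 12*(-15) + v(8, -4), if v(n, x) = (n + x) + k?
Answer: -743/4 ≈ -185.75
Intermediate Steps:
k = -39/4 (k = -9 + (-4 - 1*(-1))/4 = -9 + (-4 + 1)/4 = -9 + (¼)*(-3) = -9 - ¾ = -39/4 ≈ -9.7500)
v(n, x) = -39/4 + n + x (v(n, x) = (n + x) - 39/4 = -39/4 + n + x)
12*(-15) + v(8, -4) = 12*(-15) + (-39/4 + 8 - 4) = -180 - 23/4 = -743/4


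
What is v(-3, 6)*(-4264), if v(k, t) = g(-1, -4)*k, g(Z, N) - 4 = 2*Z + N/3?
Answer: 8528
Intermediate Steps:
g(Z, N) = 4 + 2*Z + N/3 (g(Z, N) = 4 + (2*Z + N/3) = 4 + 2*Z + N/3)
v(k, t) = 2*k/3 (v(k, t) = (4 + 2*(-1) + (⅓)*(-4))*k = (4 - 2 - 4/3)*k = 2*k/3)
v(-3, 6)*(-4264) = ((⅔)*(-3))*(-4264) = -2*(-4264) = 8528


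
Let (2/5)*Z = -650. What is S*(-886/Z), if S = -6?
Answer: -5316/1625 ≈ -3.2714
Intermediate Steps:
Z = -1625 (Z = (5/2)*(-650) = -1625)
S*(-886/Z) = -(-5316)/(-1625) = -(-5316)*(-1)/1625 = -6*886/1625 = -5316/1625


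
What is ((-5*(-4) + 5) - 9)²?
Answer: 256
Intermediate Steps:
((-5*(-4) + 5) - 9)² = ((20 + 5) - 9)² = (25 - 9)² = 16² = 256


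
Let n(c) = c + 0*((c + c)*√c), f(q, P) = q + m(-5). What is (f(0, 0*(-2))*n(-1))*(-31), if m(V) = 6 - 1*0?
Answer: 186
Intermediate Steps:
m(V) = 6 (m(V) = 6 + 0 = 6)
f(q, P) = 6 + q (f(q, P) = q + 6 = 6 + q)
n(c) = c (n(c) = c + 0*((2*c)*√c) = c + 0*(2*c^(3/2)) = c + 0 = c)
(f(0, 0*(-2))*n(-1))*(-31) = ((6 + 0)*(-1))*(-31) = (6*(-1))*(-31) = -6*(-31) = 186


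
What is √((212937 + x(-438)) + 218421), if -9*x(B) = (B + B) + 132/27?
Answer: √34947838/9 ≈ 656.85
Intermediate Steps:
x(B) = -44/81 - 2*B/9 (x(B) = -((B + B) + 132/27)/9 = -(2*B + 132*(1/27))/9 = -(2*B + 44/9)/9 = -(44/9 + 2*B)/9 = -44/81 - 2*B/9)
√((212937 + x(-438)) + 218421) = √((212937 + (-44/81 - 2/9*(-438))) + 218421) = √((212937 + (-44/81 + 292/3)) + 218421) = √((212937 + 7840/81) + 218421) = √(17255737/81 + 218421) = √(34947838/81) = √34947838/9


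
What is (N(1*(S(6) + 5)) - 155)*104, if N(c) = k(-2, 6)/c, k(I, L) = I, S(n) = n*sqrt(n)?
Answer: -3077880/191 - 1248*sqrt(6)/191 ≈ -16131.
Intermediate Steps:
S(n) = n**(3/2)
N(c) = -2/c
(N(1*(S(6) + 5)) - 155)*104 = (-2/(6**(3/2) + 5) - 155)*104 = (-2/(6*sqrt(6) + 5) - 155)*104 = (-2/(5 + 6*sqrt(6)) - 155)*104 = (-155 - 2/(5 + 6*sqrt(6)))*104 = -16120 - 208/(5 + 6*sqrt(6))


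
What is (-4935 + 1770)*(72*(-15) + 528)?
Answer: 1747080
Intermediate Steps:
(-4935 + 1770)*(72*(-15) + 528) = -3165*(-1080 + 528) = -3165*(-552) = 1747080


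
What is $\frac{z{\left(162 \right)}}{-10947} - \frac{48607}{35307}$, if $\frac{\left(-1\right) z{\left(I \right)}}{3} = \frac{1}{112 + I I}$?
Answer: $- \frac{4674683114401}{3395581664508} \approx -1.3767$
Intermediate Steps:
$z{\left(I \right)} = - \frac{3}{112 + I^{2}}$ ($z{\left(I \right)} = - \frac{3}{112 + I I} = - \frac{3}{112 + I^{2}}$)
$\frac{z{\left(162 \right)}}{-10947} - \frac{48607}{35307} = \frac{\left(-3\right) \frac{1}{112 + 162^{2}}}{-10947} - \frac{48607}{35307} = - \frac{3}{112 + 26244} \left(- \frac{1}{10947}\right) - \frac{48607}{35307} = - \frac{3}{26356} \left(- \frac{1}{10947}\right) - \frac{48607}{35307} = \left(-3\right) \frac{1}{26356} \left(- \frac{1}{10947}\right) - \frac{48607}{35307} = \left(- \frac{3}{26356}\right) \left(- \frac{1}{10947}\right) - \frac{48607}{35307} = \frac{1}{96173044} - \frac{48607}{35307} = - \frac{4674683114401}{3395581664508}$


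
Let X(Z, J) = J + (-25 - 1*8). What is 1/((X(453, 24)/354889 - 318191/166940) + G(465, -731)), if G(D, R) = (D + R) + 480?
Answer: 59245169660/12565542318981 ≈ 0.0047149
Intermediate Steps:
X(Z, J) = -33 + J (X(Z, J) = J + (-25 - 8) = J - 33 = -33 + J)
G(D, R) = 480 + D + R
1/((X(453, 24)/354889 - 318191/166940) + G(465, -731)) = 1/(((-33 + 24)/354889 - 318191/166940) + (480 + 465 - 731)) = 1/((-9*1/354889 - 318191*1/166940) + 214) = 1/((-9/354889 - 318191/166940) + 214) = 1/(-112923988259/59245169660 + 214) = 1/(12565542318981/59245169660) = 59245169660/12565542318981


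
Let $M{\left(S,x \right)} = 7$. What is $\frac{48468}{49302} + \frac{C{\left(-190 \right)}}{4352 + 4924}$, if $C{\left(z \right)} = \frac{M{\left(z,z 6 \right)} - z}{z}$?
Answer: $\frac{4745123857}{4827323160} \approx 0.98297$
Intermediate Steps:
$C{\left(z \right)} = \frac{7 - z}{z}$
$\frac{48468}{49302} + \frac{C{\left(-190 \right)}}{4352 + 4924} = \frac{48468}{49302} + \frac{\frac{1}{-190} \left(7 - -190\right)}{4352 + 4924} = 48468 \cdot \frac{1}{49302} + \frac{\left(- \frac{1}{190}\right) \left(7 + 190\right)}{9276} = \frac{8078}{8217} + \left(- \frac{1}{190}\right) 197 \cdot \frac{1}{9276} = \frac{8078}{8217} - \frac{197}{1762440} = \frac{4745123857}{4827323160}$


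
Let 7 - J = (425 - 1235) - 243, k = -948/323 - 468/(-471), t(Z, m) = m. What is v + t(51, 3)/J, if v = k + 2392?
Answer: 128474551973/53753660 ≈ 2390.1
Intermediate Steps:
k = -98448/50711 (k = -948*1/323 - 468*(-1/471) = -948/323 + 156/157 = -98448/50711 ≈ -1.9414)
J = 1060 (J = 7 - ((425 - 1235) - 243) = 7 - (-810 - 243) = 7 - 1*(-1053) = 7 + 1053 = 1060)
v = 121202264/50711 (v = -98448/50711 + 2392 = 121202264/50711 ≈ 2390.1)
v + t(51, 3)/J = 121202264/50711 + 3/1060 = 128474551973/53753660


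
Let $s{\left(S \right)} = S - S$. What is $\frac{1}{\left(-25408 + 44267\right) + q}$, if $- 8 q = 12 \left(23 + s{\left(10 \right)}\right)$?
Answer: $\frac{2}{37649} \approx 5.3122 \cdot 10^{-5}$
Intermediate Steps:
$s{\left(S \right)} = 0$
$q = - \frac{69}{2}$ ($q = - \frac{12 \left(23 + 0\right)}{8} = - \frac{12 \cdot 23}{8} = \left(- \frac{1}{8}\right) 276 = - \frac{69}{2} \approx -34.5$)
$\frac{1}{\left(-25408 + 44267\right) + q} = \frac{1}{\left(-25408 + 44267\right) - \frac{69}{2}} = \frac{1}{18859 - \frac{69}{2}} = \frac{1}{\frac{37649}{2}} = \frac{2}{37649}$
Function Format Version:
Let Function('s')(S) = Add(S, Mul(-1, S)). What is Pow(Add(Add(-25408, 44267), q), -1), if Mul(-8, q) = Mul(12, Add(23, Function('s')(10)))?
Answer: Rational(2, 37649) ≈ 5.3122e-5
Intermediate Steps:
Function('s')(S) = 0
q = Rational(-69, 2) (q = Mul(Rational(-1, 8), Mul(12, Add(23, 0))) = Mul(Rational(-1, 8), Mul(12, 23)) = Mul(Rational(-1, 8), 276) = Rational(-69, 2) ≈ -34.500)
Pow(Add(Add(-25408, 44267), q), -1) = Pow(Add(Add(-25408, 44267), Rational(-69, 2)), -1) = Pow(Add(18859, Rational(-69, 2)), -1) = Pow(Rational(37649, 2), -1) = Rational(2, 37649)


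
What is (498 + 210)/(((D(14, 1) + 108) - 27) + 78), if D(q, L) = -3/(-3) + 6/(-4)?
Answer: 1416/317 ≈ 4.4669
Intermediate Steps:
D(q, L) = -½ (D(q, L) = -3*(-⅓) + 6*(-¼) = 1 - 3/2 = -½)
(498 + 210)/(((D(14, 1) + 108) - 27) + 78) = (498 + 210)/(((-½ + 108) - 27) + 78) = 708/((215/2 - 27) + 78) = 708/(161/2 + 78) = 708/(317/2) = 708*(2/317) = 1416/317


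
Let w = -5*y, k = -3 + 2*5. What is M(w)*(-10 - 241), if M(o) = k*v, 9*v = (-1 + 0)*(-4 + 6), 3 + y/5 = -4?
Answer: 3514/9 ≈ 390.44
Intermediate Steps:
k = 7 (k = -3 + 10 = 7)
y = -35 (y = -15 + 5*(-4) = -15 - 20 = -35)
w = 175 (w = -5*(-35) = 175)
v = -2/9 (v = ((-1 + 0)*(-4 + 6))/9 = (-1*2)/9 = (⅑)*(-2) = -2/9 ≈ -0.22222)
M(o) = -14/9 (M(o) = 7*(-2/9) = -14/9)
M(w)*(-10 - 241) = -14*(-10 - 241)/9 = -14/9*(-251) = 3514/9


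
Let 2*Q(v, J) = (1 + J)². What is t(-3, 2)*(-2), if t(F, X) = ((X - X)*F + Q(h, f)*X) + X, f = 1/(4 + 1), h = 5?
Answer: -172/25 ≈ -6.8800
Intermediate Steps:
f = ⅕ (f = 1/5 = ⅕ ≈ 0.20000)
Q(v, J) = (1 + J)²/2
t(F, X) = 43*X/25 (t(F, X) = ((X - X)*F + ((1 + ⅕)²/2)*X) + X = (0*F + ((6/5)²/2)*X) + X = (0 + ((½)*(36/25))*X) + X = (0 + 18*X/25) + X = 18*X/25 + X = 43*X/25)
t(-3, 2)*(-2) = ((43/25)*2)*(-2) = (86/25)*(-2) = -172/25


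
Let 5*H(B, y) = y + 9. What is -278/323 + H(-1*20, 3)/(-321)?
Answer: -150022/172805 ≈ -0.86816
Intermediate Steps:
H(B, y) = 9/5 + y/5 (H(B, y) = (y + 9)/5 = (9 + y)/5 = 9/5 + y/5)
-278/323 + H(-1*20, 3)/(-321) = -278/323 + (9/5 + (1/5)*3)/(-321) = -278*1/323 + (9/5 + 3/5)*(-1/321) = -278/323 + (12/5)*(-1/321) = -278/323 - 4/535 = -150022/172805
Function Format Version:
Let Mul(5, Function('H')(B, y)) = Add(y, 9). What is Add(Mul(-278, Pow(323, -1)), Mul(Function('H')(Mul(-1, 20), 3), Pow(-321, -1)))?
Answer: Rational(-150022, 172805) ≈ -0.86816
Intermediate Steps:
Function('H')(B, y) = Add(Rational(9, 5), Mul(Rational(1, 5), y)) (Function('H')(B, y) = Mul(Rational(1, 5), Add(y, 9)) = Mul(Rational(1, 5), Add(9, y)) = Add(Rational(9, 5), Mul(Rational(1, 5), y)))
Add(Mul(-278, Pow(323, -1)), Mul(Function('H')(Mul(-1, 20), 3), Pow(-321, -1))) = Add(Mul(-278, Pow(323, -1)), Mul(Add(Rational(9, 5), Mul(Rational(1, 5), 3)), Pow(-321, -1))) = Add(Mul(-278, Rational(1, 323)), Mul(Add(Rational(9, 5), Rational(3, 5)), Rational(-1, 321))) = Add(Rational(-278, 323), Mul(Rational(12, 5), Rational(-1, 321))) = Add(Rational(-278, 323), Rational(-4, 535)) = Rational(-150022, 172805)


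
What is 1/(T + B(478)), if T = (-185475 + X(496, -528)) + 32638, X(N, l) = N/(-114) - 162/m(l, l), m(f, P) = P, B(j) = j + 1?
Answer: -5016/764248013 ≈ -6.5633e-6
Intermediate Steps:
B(j) = 1 + j
X(N, l) = -162/l - N/114 (X(N, l) = N/(-114) - 162/l = N*(-1/114) - 162/l = -N/114 - 162/l = -162/l - N/114)
T = -766650677/5016 (T = (-185475 + (-162/(-528) - 1/114*496)) + 32638 = (-185475 + (-162*(-1/528) - 248/57)) + 32638 = (-185475 + (27/88 - 248/57)) + 32638 = (-185475 - 20285/5016) + 32638 = -930362885/5016 + 32638 = -766650677/5016 ≈ -1.5284e+5)
1/(T + B(478)) = 1/(-766650677/5016 + (1 + 478)) = 1/(-766650677/5016 + 479) = 1/(-764248013/5016) = -5016/764248013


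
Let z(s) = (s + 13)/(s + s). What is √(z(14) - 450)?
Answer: 3*I*√9779/14 ≈ 21.19*I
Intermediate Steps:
z(s) = (13 + s)/(2*s) (z(s) = (13 + s)/((2*s)) = (13 + s)*(1/(2*s)) = (13 + s)/(2*s))
√(z(14) - 450) = √((½)*(13 + 14)/14 - 450) = √((½)*(1/14)*27 - 450) = √(27/28 - 450) = √(-12573/28) = 3*I*√9779/14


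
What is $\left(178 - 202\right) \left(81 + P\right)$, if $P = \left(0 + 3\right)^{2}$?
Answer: $-2160$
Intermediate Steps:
$P = 9$ ($P = 3^{2} = 9$)
$\left(178 - 202\right) \left(81 + P\right) = \left(178 - 202\right) \left(81 + 9\right) = \left(178 - 202\right) 90 = \left(-24\right) 90 = -2160$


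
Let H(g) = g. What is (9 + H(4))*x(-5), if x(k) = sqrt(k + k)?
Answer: 13*I*sqrt(10) ≈ 41.11*I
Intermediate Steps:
x(k) = sqrt(2)*sqrt(k) (x(k) = sqrt(2*k) = sqrt(2)*sqrt(k))
(9 + H(4))*x(-5) = (9 + 4)*(sqrt(2)*sqrt(-5)) = 13*(sqrt(2)*(I*sqrt(5))) = 13*(I*sqrt(10)) = 13*I*sqrt(10)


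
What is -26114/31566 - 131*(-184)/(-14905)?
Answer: -575048017/235245615 ≈ -2.4445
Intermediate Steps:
-26114/31566 - 131*(-184)/(-14905) = -26114*1/31566 + 24104*(-1/14905) = -13057/15783 - 24104/14905 = -575048017/235245615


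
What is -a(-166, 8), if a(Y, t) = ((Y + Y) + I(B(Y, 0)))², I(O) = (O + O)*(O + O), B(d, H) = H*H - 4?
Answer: -71824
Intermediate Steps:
B(d, H) = -4 + H² (B(d, H) = H² - 4 = -4 + H²)
I(O) = 4*O² (I(O) = (2*O)*(2*O) = 4*O²)
a(Y, t) = (64 + 2*Y)² (a(Y, t) = ((Y + Y) + 4*(-4 + 0²)²)² = (2*Y + 4*(-4 + 0)²)² = (2*Y + 4*(-4)²)² = (2*Y + 4*16)² = (2*Y + 64)² = (64 + 2*Y)²)
-a(-166, 8) = -4*(32 - 166)² = -4*(-134)² = -4*17956 = -1*71824 = -71824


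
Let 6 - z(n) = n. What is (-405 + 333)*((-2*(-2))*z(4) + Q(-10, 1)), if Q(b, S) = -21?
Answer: 936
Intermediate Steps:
z(n) = 6 - n
(-405 + 333)*((-2*(-2))*z(4) + Q(-10, 1)) = (-405 + 333)*((-2*(-2))*(6 - 1*4) - 21) = -72*(4*(6 - 4) - 21) = -72*(4*2 - 21) = -72*(8 - 21) = -72*(-13) = 936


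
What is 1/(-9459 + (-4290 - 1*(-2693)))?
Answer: -1/11056 ≈ -9.0449e-5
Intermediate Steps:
1/(-9459 + (-4290 - 1*(-2693))) = 1/(-9459 + (-4290 + 2693)) = 1/(-9459 - 1597) = 1/(-11056) = -1/11056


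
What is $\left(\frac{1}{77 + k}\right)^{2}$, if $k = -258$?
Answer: $\frac{1}{32761} \approx 3.0524 \cdot 10^{-5}$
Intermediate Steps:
$\left(\frac{1}{77 + k}\right)^{2} = \left(\frac{1}{77 - 258}\right)^{2} = \left(\frac{1}{-181}\right)^{2} = \left(- \frac{1}{181}\right)^{2} = \frac{1}{32761}$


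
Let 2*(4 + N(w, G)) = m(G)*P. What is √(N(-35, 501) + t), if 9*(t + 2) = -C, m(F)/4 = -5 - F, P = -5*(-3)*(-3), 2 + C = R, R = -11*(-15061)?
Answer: √244137/3 ≈ 164.70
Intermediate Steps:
R = 165671
C = 165669 (C = -2 + 165671 = 165669)
P = -45 (P = 15*(-3) = -45)
m(F) = -20 - 4*F (m(F) = 4*(-5 - F) = -20 - 4*F)
N(w, G) = 446 + 90*G (N(w, G) = -4 + ((-20 - 4*G)*(-45))/2 = -4 + (900 + 180*G)/2 = -4 + (450 + 90*G) = 446 + 90*G)
t = -55229/3 (t = -2 + (-1*165669)/9 = -2 + (⅑)*(-165669) = -2 - 55223/3 = -55229/3 ≈ -18410.)
√(N(-35, 501) + t) = √((446 + 90*501) - 55229/3) = √((446 + 45090) - 55229/3) = √(45536 - 55229/3) = √(81379/3) = √244137/3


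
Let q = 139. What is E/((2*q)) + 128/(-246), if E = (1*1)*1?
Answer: -17669/34194 ≈ -0.51673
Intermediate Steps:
E = 1 (E = 1*1 = 1)
E/((2*q)) + 128/(-246) = 1/(2*139) + 128/(-246) = 1/278 + 128*(-1/246) = 1*(1/278) - 64/123 = 1/278 - 64/123 = -17669/34194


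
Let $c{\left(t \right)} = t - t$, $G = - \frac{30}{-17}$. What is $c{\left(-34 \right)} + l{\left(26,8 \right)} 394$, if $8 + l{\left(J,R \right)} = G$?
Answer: $- \frac{41764}{17} \approx -2456.7$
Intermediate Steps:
$G = \frac{30}{17}$ ($G = \left(-30\right) \left(- \frac{1}{17}\right) = \frac{30}{17} \approx 1.7647$)
$c{\left(t \right)} = 0$
$l{\left(J,R \right)} = - \frac{106}{17}$ ($l{\left(J,R \right)} = -8 + \frac{30}{17} = - \frac{106}{17}$)
$c{\left(-34 \right)} + l{\left(26,8 \right)} 394 = 0 - \frac{41764}{17} = - \frac{41764}{17}$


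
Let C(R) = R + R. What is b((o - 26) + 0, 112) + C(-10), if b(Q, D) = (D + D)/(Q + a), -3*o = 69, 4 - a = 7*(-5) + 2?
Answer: -116/3 ≈ -38.667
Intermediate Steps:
a = 37 (a = 4 - (7*(-5) + 2) = 4 - (-35 + 2) = 4 - 1*(-33) = 4 + 33 = 37)
o = -23 (o = -⅓*69 = -23)
C(R) = 2*R
b(Q, D) = 2*D/(37 + Q) (b(Q, D) = (D + D)/(Q + 37) = (2*D)/(37 + Q) = 2*D/(37 + Q))
b((o - 26) + 0, 112) + C(-10) = 2*112/(37 + ((-23 - 26) + 0)) + 2*(-10) = 2*112/(37 + (-49 + 0)) - 20 = 2*112/(37 - 49) - 20 = 2*112/(-12) - 20 = 2*112*(-1/12) - 20 = -56/3 - 20 = -116/3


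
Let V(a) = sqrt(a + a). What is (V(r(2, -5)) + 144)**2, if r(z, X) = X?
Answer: (144 + I*sqrt(10))**2 ≈ 20726.0 + 910.74*I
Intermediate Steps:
V(a) = sqrt(2)*sqrt(a) (V(a) = sqrt(2*a) = sqrt(2)*sqrt(a))
(V(r(2, -5)) + 144)**2 = (sqrt(2)*sqrt(-5) + 144)**2 = (sqrt(2)*(I*sqrt(5)) + 144)**2 = (I*sqrt(10) + 144)**2 = (144 + I*sqrt(10))**2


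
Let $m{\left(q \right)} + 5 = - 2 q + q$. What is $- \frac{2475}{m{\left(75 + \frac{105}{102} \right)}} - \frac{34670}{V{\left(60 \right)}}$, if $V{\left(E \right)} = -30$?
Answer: $\frac{1960807}{1653} \approx 1186.2$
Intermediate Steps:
$m{\left(q \right)} = -5 - q$ ($m{\left(q \right)} = -5 + \left(- 2 q + q\right) = -5 - q$)
$- \frac{2475}{m{\left(75 + \frac{105}{102} \right)}} - \frac{34670}{V{\left(60 \right)}} = - \frac{2475}{-5 - \left(75 + \frac{105}{102}\right)} - \frac{34670}{-30} = - \frac{2475}{-5 - \left(75 + 105 \cdot \frac{1}{102}\right)} - - \frac{3467}{3} = - \frac{2475}{-5 - \left(75 + \frac{35}{34}\right)} + \frac{3467}{3} = - \frac{2475}{-5 - \frac{2585}{34}} + \frac{3467}{3} = - \frac{2475}{- \frac{2755}{34}} + \frac{3467}{3} = \left(-2475\right) \left(- \frac{34}{2755}\right) + \frac{3467}{3} = \frac{16830}{551} + \frac{3467}{3} = \frac{1960807}{1653}$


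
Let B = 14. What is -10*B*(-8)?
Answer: 1120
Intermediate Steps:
-10*B*(-8) = -10*14*(-8) = -140*(-8) = 1120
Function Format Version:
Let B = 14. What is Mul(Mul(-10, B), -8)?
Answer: 1120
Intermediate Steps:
Mul(Mul(-10, B), -8) = Mul(Mul(-10, 14), -8) = Mul(-140, -8) = 1120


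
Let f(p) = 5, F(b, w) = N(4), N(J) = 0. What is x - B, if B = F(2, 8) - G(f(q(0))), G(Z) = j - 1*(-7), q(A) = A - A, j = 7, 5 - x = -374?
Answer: 393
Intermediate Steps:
x = 379 (x = 5 - 1*(-374) = 5 + 374 = 379)
q(A) = 0
F(b, w) = 0
G(Z) = 14 (G(Z) = 7 - 1*(-7) = 7 + 7 = 14)
B = -14 (B = 0 - 1*14 = 0 - 14 = -14)
x - B = 379 - 1*(-14) = 379 + 14 = 393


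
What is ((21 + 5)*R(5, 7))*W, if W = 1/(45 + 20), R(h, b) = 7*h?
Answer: 14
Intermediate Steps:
W = 1/65 ≈ 0.015385
((21 + 5)*R(5, 7))*W = ((21 + 5)*(7*5))*(1/65) = (26*35)*(1/65) = 910*(1/65) = 14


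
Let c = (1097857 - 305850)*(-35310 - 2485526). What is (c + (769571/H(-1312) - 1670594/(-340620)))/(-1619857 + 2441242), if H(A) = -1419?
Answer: -113342426683767871/46630026450 ≈ -2.4307e+6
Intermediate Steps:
c = -1996519757852 (c = 792007*(-2520836) = -1996519757852)
(c + (769571/H(-1312) - 1670594/(-340620)))/(-1619857 + 2441242) = (-1996519757852 + (769571/(-1419) - 1670594/(-340620)))/(-1619857 + 2441242) = (-1996519757852 + (769571*(-1/1419) - 1670594*(-1/340620)))/821385 = (-1996519757852 + (-1627/3 + 835297/170310))*(1/821385) = (-1996519757852 - 30509831/56770)*(1/821385) = -113342426683767871/56770*1/821385 = -113342426683767871/46630026450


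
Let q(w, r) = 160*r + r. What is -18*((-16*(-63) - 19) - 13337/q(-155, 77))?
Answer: -220451328/12397 ≈ -17783.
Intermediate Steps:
q(w, r) = 161*r
-18*((-16*(-63) - 19) - 13337/q(-155, 77)) = -18*((-16*(-63) - 19) - 13337/(161*77)) = -18*((1008 - 19) - 13337/12397) = -18*(989 - 13337/12397) = -18*12247296/12397 = -220451328/12397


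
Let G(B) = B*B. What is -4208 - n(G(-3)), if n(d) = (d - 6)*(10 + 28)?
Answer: -4322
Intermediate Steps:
G(B) = B²
n(d) = -228 + 38*d (n(d) = (-6 + d)*38 = -228 + 38*d)
-4208 - n(G(-3)) = -4208 - (-228 + 38*(-3)²) = -4208 - (-228 + 38*9) = -4208 - (-228 + 342) = -4208 - 1*114 = -4208 - 114 = -4322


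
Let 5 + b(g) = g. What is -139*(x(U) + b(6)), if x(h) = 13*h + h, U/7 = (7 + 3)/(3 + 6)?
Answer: -137471/9 ≈ -15275.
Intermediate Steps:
b(g) = -5 + g
U = 70/9 (U = 7*((7 + 3)/(3 + 6)) = 7*(10/9) = 70/9 ≈ 7.7778)
x(h) = 14*h
-139*(x(U) + b(6)) = -139*(14*(70/9) + (-5 + 6)) = -139*(980/9 + 1) = -139*989/9 = -137471/9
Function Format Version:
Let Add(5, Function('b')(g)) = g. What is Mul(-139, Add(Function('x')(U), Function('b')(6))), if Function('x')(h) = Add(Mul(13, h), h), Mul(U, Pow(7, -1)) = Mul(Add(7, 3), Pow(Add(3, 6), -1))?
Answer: Rational(-137471, 9) ≈ -15275.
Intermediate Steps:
Function('b')(g) = Add(-5, g)
U = Rational(70, 9) (U = Mul(7, Mul(Add(7, 3), Pow(Add(3, 6), -1))) = Mul(7, Mul(10, Pow(9, -1))) = Mul(7, Mul(10, Rational(1, 9))) = Mul(7, Rational(10, 9)) = Rational(70, 9) ≈ 7.7778)
Function('x')(h) = Mul(14, h)
Mul(-139, Add(Function('x')(U), Function('b')(6))) = Mul(-139, Add(Mul(14, Rational(70, 9)), Add(-5, 6))) = Mul(-139, Add(Rational(980, 9), 1)) = Mul(-139, Rational(989, 9)) = Rational(-137471, 9)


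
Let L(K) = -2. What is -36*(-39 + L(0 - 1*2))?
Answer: 1476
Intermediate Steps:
-36*(-39 + L(0 - 1*2)) = -36*(-39 - 2) = -36*(-41) = 1476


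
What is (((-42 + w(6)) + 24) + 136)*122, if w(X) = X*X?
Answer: 18788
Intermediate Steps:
w(X) = X²
(((-42 + w(6)) + 24) + 136)*122 = (((-42 + 6²) + 24) + 136)*122 = (((-42 + 36) + 24) + 136)*122 = ((-6 + 24) + 136)*122 = (18 + 136)*122 = 154*122 = 18788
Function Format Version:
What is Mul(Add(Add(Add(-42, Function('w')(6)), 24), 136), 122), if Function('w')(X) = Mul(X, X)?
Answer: 18788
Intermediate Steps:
Function('w')(X) = Pow(X, 2)
Mul(Add(Add(Add(-42, Function('w')(6)), 24), 136), 122) = Mul(Add(Add(Add(-42, Pow(6, 2)), 24), 136), 122) = Mul(Add(Add(Add(-42, 36), 24), 136), 122) = Mul(Add(Add(-6, 24), 136), 122) = Mul(Add(18, 136), 122) = Mul(154, 122) = 18788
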